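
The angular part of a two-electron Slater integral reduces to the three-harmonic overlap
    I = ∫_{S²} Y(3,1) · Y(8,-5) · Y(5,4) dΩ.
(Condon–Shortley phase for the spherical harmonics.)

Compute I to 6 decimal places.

-0.194444

m-sum 0 ✓  L=16 even ✓  5≤5≤11 ✓
Π(2lᵢ+1) = 7×17×11 = 1309
triangle coeff Δ(3,8,5) = 1/136136
Σ_t [3,3]: t=3:−1/518400 = -1/518400
(3j)²=56/2431 [(3 8 5; 0 0 0)], sign=+1
Σ_t [2,2]: t=2:+1/17418240 = 1/17418240
(3j)²=15/952 [(3 8 5; 1 -5 4)], sign=-1
⇒ 4πI² = 105/221
I = (-1)√(105/221/(4π)) = -0.19444357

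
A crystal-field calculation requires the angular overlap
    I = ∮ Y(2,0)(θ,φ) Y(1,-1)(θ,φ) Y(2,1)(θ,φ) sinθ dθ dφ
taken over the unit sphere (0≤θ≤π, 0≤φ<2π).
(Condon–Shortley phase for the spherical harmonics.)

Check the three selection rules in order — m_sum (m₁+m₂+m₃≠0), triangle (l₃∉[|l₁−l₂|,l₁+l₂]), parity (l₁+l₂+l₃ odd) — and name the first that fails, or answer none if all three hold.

azimuthal sum: 0 − 1 + 1 = 0  ✓
1 ≤ 2 ≤ 3 (triangle on l)  ✓
L = 2 + 1 + 2 = 5 (odd)  ✗

parity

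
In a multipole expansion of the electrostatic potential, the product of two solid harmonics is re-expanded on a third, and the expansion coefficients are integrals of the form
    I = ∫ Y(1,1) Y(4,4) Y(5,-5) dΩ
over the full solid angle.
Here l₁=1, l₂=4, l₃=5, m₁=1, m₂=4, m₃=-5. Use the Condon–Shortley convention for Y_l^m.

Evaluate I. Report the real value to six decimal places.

-0.329416

m-sum 0 ✓  L=10 even ✓  3≤5≤5 ✓
Π(2lᵢ+1) = 3×9×11 = 297
triangle coeff Δ(1,4,5) = 1/495
Σ_t [0,0]: t=0:+1/576 = 1/576
(3j)²=5/99 [(1 4 5; 0 0 0)], sign=-1
Σ_t [0,0]: t=0:+1/80640 = 1/80640
(3j)²=1/11 [(1 4 5; 1 4 -5)], sign=+1
⇒ 4πI² = 15/11
I = (-1)√(15/11/(4π)) = -0.32941575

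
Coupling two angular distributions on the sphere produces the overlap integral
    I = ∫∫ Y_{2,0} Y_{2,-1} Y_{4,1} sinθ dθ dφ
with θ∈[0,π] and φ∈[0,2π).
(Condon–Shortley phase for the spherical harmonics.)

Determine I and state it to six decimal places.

-0.220728

Checks pass: Σm=0; 8 even; l₃=4∈[0,4].
(2·2+1)(2·2+1)(2·4+1) = 225
Δ: 0! 4! 4! / 9! → 1/630
sum: t=0:+1/16 = 1/16
3j²(2 2 4; 0 0 0) = Δ·Π!·Σ² = 2/35  (sign +1)
sum: t=0:+1/24 = 1/24
3j²(2 2 4; 0 -1 1) = Δ·Π!·Σ² = 1/21  (sign -1)
combine: 4πI² = 225·2/35·1/21 = 30/49
take √, sign -1: I = -0.22072812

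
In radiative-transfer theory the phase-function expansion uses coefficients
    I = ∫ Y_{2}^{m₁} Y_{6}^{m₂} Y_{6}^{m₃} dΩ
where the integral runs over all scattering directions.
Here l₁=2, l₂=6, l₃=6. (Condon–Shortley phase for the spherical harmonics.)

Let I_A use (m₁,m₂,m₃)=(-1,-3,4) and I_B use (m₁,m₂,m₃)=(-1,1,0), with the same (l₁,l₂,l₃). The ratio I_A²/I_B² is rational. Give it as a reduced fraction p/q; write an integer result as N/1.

l's match ⇒ only the (l;m) 3-j factors differ between A and B.
A: triangle coeff Δ(2,6,6) = 1/90090; Σ_t [1,2]: t=1:−1/161280 t=2:+1/725760 = -1/207360; (3j)²=7/286 [(2 6 6; -1 -3 4)], sign=-1
B: triangle coeff Δ(2,6,6) = 1/90090; Σ_t [1,2]: t=1:−1/34560 t=2:+1/28800 = 1/172800; (3j)²=1/1430 [(2 6 6; -1 1 0)], sign=+1
I_A²/I_B² = (7/286)/(1/1430) = 35/1

35/1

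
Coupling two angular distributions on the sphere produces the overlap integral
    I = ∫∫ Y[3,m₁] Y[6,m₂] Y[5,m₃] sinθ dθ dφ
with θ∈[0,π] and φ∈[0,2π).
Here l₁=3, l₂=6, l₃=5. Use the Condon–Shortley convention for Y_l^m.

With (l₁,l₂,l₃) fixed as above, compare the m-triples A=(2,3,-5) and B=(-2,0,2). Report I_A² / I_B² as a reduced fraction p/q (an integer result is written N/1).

Same 3,6,5: normalisation and zero-m 3j drop out of the ratio.
A: Δ: 4! 2! 8! / 15! → 1/675675; sum: t=1:−1/483840 = -1/483840; 3j²(3 6 5; 2 3 -5) = Δ·Π!·Σ² = 6/1001  (sign -1)
B: Δ: 4! 2! 8! / 15! → 1/675675; sum: t=3:−1/8640 t=4:+1/34560 = -1/11520; 3j²(3 6 5; -2 0 2) = Δ·Π!·Σ² = 3/143  (sign +1)
I_A²/I_B² = (6/1001)/(3/143) = 2/7

2/7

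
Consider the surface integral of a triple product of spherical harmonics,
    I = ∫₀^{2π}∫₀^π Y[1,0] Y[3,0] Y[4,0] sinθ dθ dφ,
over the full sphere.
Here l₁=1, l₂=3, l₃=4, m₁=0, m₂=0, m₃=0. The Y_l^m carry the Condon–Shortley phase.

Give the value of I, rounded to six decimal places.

m-sum 0 ✓  L=8 even ✓  2≤4≤4 ✓
Π(2lᵢ+1) = 3×7×9 = 189
triangle coeff Δ(1,3,4) = 1/252
Σ_t [0,0]: t=0:+1/36 = 1/36
(3j)²=4/63 [(1 3 4; 0 0 0)], sign=+1
(m-triple is (0,0,0) — same symbol as above.)
⇒ 4πI² = 16/21
I = (+1)√(16/21/(4π)) = 0.24623252

0.246233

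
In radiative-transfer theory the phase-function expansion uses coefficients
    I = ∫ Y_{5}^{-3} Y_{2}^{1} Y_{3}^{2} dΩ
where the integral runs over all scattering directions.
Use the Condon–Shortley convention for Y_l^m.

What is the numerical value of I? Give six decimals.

Checks pass: Σm=0; 10 even; l₃=3∈[3,7].
(2·5+1)(2·2+1)(2·3+1) = 385
Δ: 4! 6! 0! / 11! → 1/2310
sum: t=2:+1/144 = 1/144
3j²(5 2 3; 0 0 0) = Δ·Π!·Σ² = 10/231  (sign -1)
sum: t=3:−1/720 = -1/720
3j²(5 2 3; -3 1 2) = Δ·Π!·Σ² = 8/165  (sign +1)
combine: 4πI² = 385·10/231·8/165 = 80/99
take √, sign -1: I = -0.25358436

-0.253584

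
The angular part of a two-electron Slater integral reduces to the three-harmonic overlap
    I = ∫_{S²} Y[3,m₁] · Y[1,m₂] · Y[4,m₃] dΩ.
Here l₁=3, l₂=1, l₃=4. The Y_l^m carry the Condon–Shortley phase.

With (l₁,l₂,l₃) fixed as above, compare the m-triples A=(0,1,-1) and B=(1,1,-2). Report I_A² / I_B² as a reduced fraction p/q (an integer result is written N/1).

l's match ⇒ only the (l;m) 3-j factors differ between A and B.
A: triangle coeff Δ(3,1,4) = 1/252; Σ_t [0,0]: t=0:+1/72 = 1/72; (3j)²=5/126 [(3 1 4; 0 1 -1)], sign=-1
B: triangle coeff Δ(3,1,4) = 1/252; Σ_t [0,0]: t=0:+1/96 = 1/96; (3j)²=5/84 [(3 1 4; 1 1 -2)], sign=+1
I_A²/I_B² = (5/126)/(5/84) = 2/3

2/3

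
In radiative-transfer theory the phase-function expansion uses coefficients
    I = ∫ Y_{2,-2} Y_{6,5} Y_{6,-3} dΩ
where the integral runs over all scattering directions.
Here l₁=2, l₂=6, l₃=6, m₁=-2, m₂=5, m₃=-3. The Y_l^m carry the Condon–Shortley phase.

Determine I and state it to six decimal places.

m-sum 0 ✓  L=14 even ✓  4≤6≤8 ✓
Π(2lᵢ+1) = 5×13×13 = 845
triangle coeff Δ(2,6,6) = 1/90090
Σ_t [0,2]: t=0:+1/69120 t=1:−1/14400 t=2:+1/69120 = -7/172800
(3j)²=14/715 [(2 6 6; 0 0 0)], sign=-1
Σ_t [2,2]: t=2:+1/1451520 = 1/1451520
(3j)²=1/91 [(2 6 6; -2 5 -3)], sign=-1
⇒ 4πI² = 2/11
I = (+1)√(2/11/(4π)) = 0.12028562

0.120286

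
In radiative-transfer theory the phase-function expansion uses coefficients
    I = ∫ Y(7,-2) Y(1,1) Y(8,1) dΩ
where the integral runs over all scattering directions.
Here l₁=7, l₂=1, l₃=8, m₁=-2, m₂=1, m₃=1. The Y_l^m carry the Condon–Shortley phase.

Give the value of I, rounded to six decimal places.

-0.140215

Rules hold: Σm=0, L=16 even, 6≤8≤8.
N = 15·3·17 = 765
Δ = 0!·14!·2!/17! = 1/2040
Racah Σ t=0..0: t=0:+1/25401600 = 1/25401600
⇒ 3j(7 1 8; 0 0 0)² = 8/255, sgn +1
Racah Σ t=0..0: t=0:+1/87091200 = 1/87091200
⇒ 3j(7 1 8; -2 1 1)² = 7/680, sgn -1
4πI² = N·(3j₀)²·(3jₘ)² = 21/85
I = -1·√(0.247059/4π) = -0.14021525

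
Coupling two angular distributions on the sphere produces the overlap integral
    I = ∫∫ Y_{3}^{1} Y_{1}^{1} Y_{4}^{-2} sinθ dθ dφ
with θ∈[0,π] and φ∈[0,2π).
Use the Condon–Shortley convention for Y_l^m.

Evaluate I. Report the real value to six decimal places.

Checks pass: Σm=0; 8 even; l₃=4∈[2,4].
(2·3+1)(2·1+1)(2·4+1) = 189
Δ: 0! 6! 2! / 9! → 1/252
sum: t=0:+1/36 = 1/36
3j²(3 1 4; 0 0 0) = Δ·Π!·Σ² = 4/63  (sign +1)
sum: t=0:+1/96 = 1/96
3j²(3 1 4; 1 1 -2) = Δ·Π!·Σ² = 5/84  (sign +1)
combine: 4πI² = 189·4/63·5/84 = 5/7
take √, sign +1: I = 0.23841361

0.238414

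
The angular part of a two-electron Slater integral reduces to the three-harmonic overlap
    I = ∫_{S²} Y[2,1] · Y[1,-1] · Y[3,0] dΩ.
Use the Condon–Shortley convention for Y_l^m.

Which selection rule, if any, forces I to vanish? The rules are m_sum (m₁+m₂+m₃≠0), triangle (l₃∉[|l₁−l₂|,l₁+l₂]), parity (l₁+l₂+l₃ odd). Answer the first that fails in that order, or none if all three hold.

Σmᵢ = 0  ✓
l₃∈[|l₁−l₂|,l₁+l₂]=[1,3], have l₃=3  ✓
Σlᵢ = 6 ⇒ even  ✓

none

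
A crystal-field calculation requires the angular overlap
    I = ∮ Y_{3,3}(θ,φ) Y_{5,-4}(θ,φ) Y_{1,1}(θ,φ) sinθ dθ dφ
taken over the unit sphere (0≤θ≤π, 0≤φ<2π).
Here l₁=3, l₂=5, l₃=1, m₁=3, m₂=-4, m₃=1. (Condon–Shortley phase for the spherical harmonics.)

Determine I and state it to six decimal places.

0.000000

l₃=1 ∉ [2,8] — triangle fails ⇒ I = 0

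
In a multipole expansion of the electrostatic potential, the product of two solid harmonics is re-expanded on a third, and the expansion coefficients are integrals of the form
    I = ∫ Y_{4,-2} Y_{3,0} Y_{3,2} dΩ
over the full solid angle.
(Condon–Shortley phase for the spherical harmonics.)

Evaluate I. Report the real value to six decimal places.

-0.044418

Checks pass: Σm=0; 10 even; l₃=3∈[1,7].
(2·4+1)(2·3+1)(2·3+1) = 441
Δ: 4! 4! 2! / 11! → 1/34650
sum: t=1:−1/72 t=2:+1/16 t=3:−1/72 = 5/144
3j²(4 3 3; 0 0 0) = Δ·Π!·Σ² = 2/77  (sign -1)
sum: t=2:+1/96 t=3:−1/72 = -1/288
3j²(4 3 3; -2 0 2) = Δ·Π!·Σ² = 1/462  (sign +1)
combine: 4πI² = 441·2/77·1/462 = 3/121
take √, sign -1: I = -0.04441841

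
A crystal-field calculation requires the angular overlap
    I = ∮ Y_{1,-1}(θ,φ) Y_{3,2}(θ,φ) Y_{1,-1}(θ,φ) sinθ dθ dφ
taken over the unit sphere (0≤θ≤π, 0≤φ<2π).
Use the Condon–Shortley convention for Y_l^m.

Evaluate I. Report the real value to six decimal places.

triangle: need 2≤l₃≤4, have 1; I=0

0.000000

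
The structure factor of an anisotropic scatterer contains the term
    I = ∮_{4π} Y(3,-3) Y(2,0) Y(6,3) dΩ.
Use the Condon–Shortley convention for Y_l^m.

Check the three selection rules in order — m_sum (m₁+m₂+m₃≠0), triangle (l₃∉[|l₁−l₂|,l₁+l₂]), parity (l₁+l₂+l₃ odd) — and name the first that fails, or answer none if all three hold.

m₁+m₂+m₃ = -3 + 0 + 3 = 0  ✓
triangle: |3−2|=1 ≤ l₃=6 ≤ 3+2=5  ✗
parity: l₁+l₂+l₃ = 11 is odd

triangle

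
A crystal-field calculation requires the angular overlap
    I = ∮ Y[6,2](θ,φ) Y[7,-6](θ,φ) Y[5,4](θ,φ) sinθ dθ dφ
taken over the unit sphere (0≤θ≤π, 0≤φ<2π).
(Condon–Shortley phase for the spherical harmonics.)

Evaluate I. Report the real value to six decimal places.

Rules hold: Σm=0, L=18 even, 1≤5≤13.
N = 13·15·11 = 2145
Δ = 8!·4!·6!/19! = 1/174594420
Racah Σ t=2..6: t=2:+1/4147200 t=3:−1/207360 t=4:+1/82944 t=5:−1/207360 t=6:+1/4147200 = 1/345600
⇒ 3j(6 7 5; 0 0 0)² = 420/46189, sgn -1
Racah Σ t=0..1: t=0:+1/116121600 t=1:−1/21772800 = -13/348364800
⇒ 3j(6 7 5; 2 -6 4)² = 169/9690, sgn +1
4πI² = N·(3j₀)²·(3jₘ)² = 35490/104329
I = -1·√(0.340174/4π) = -0.16453017

-0.164530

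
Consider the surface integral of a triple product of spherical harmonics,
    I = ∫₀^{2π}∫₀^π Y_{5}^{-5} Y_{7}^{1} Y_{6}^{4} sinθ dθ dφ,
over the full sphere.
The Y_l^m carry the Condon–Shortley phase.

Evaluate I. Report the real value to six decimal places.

Rules hold: Σm=0, L=18 even, 2≤6≤12.
N = 11·15·13 = 2145
Δ = 6!·4!·8!/19! = 1/174594420
Racah Σ t=1..5: t=1:−1/4147200 t=2:+1/207360 t=3:−1/82944 t=4:+1/207360 t=5:−1/4147200 = -1/345600
⇒ 3j(5 7 6; 0 0 0)² = 420/46189, sgn -1
Racah Σ t=6..6: t=6:+1/24883200 = 1/24883200
⇒ 3j(5 7 6; -5 1 4)² = 980/138567, sgn +1
4πI² = N·(3j₀)²·(3jₘ)² = 2058000/14919047
I = -1·√(0.137944/4π) = -0.10477248

-0.104772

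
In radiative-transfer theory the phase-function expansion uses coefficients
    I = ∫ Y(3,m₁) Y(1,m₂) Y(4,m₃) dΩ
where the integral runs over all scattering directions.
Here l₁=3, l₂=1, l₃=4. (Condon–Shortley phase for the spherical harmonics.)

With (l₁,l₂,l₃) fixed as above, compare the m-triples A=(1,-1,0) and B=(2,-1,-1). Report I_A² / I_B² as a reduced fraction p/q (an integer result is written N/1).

2/1

l's match ⇒ only the (l;m) 3-j factors differ between A and B.
A: triangle coeff Δ(3,1,4) = 1/252; Σ_t [0,0]: t=0:+1/96 = 1/96; (3j)²=1/42 [(3 1 4; 1 -1 0)], sign=+1
B: triangle coeff Δ(3,1,4) = 1/252; Σ_t [0,0]: t=0:+1/240 = 1/240; (3j)²=1/84 [(3 1 4; 2 -1 -1)], sign=-1
I_A²/I_B² = (1/42)/(1/84) = 2/1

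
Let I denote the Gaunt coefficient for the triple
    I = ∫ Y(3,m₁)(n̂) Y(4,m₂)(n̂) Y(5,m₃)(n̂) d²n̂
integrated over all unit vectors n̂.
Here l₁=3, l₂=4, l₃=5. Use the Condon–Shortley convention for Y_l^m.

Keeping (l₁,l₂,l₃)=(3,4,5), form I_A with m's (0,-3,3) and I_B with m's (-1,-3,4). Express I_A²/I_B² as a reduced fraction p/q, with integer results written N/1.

l's match ⇒ only the (l;m) 3-j factors differ between A and B.
A: triangle coeff Δ(3,4,5) = 1/180180; Σ_t [0,1]: t=0:+1/1440 t=1:−1/2880 = 1/2880; (3j)²=7/715 [(3 4 5; 0 -3 3)], sign=+1
B: triangle coeff Δ(3,4,5) = 1/180180; Σ_t [0,1]: t=0:+1/5760 t=1:−1/4320 = -1/17280; (3j)²=7/4290 [(3 4 5; -1 -3 4)], sign=+1
I_A²/I_B² = (7/715)/(7/4290) = 6/1

6/1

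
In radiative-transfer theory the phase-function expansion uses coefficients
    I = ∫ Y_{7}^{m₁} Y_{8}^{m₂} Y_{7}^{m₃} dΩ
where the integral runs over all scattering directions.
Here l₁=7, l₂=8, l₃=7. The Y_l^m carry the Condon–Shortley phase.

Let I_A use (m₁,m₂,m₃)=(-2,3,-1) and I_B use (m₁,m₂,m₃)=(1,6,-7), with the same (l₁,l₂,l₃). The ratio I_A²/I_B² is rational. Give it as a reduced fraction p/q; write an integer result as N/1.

1375/8281

Shared (l₁,l₂,l₃)=(7,8,7): N and (l;000)² cancel in I_A²/I_B².
A: Δ = 8!·6!·8!/23! = 1/22086194130; Racah Σ t=3..8: t=3:−1/20901888000 t=4:+1/348364800 t=5:−1/49766400 t=6:+1/37324800 t=7:−1/139345920 t=8:+1/3483648000 = 11/4180377600; ⇒ 3j(7 8 7; -2 3 -1)² = 550/289731, sgn +1
B: Δ = 8!·6!·8!/23! = 1/22086194130; Racah Σ t=6..6: t=6:+1/41803776000 = 1/41803776000; ⇒ 3j(7 8 7; 1 6 -7)² = 1274/111435, sgn +1
I_A²/I_B² = (550/289731)/(1274/111435) = 1375/8281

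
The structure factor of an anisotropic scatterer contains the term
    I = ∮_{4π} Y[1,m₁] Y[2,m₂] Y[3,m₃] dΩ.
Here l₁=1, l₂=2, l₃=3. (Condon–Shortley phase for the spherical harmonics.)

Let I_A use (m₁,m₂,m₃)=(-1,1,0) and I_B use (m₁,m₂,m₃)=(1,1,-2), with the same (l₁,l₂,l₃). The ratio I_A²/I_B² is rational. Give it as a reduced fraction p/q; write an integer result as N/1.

l's match ⇒ only the (l;m) 3-j factors differ between A and B.
A: triangle coeff Δ(1,2,3) = 1/105; Σ_t [0,0]: t=0:+1/12 = 1/12; (3j)²=1/35 [(1 2 3; -1 1 0)], sign=-1
B: triangle coeff Δ(1,2,3) = 1/105; Σ_t [0,0]: t=0:+1/12 = 1/12; (3j)²=2/21 [(1 2 3; 1 1 -2)], sign=-1
I_A²/I_B² = (1/35)/(2/21) = 3/10

3/10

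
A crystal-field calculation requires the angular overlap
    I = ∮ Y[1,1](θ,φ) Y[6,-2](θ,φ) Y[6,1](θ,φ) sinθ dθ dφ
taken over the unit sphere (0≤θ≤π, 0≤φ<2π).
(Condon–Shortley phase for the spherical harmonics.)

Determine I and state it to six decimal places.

L=13 odd ⇒ parity kills the (l;000) factor ⇒ I = 0

0.000000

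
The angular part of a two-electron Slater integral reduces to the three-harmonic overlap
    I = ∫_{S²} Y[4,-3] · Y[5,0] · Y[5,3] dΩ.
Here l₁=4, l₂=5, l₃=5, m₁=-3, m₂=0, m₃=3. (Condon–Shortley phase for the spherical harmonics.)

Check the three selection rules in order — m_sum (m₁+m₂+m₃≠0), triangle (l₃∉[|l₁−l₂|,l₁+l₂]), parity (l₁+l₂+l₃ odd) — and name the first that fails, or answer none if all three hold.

none

m₁+m₂+m₃ = -3 + 0 + 3 = 0  ✓
triangle: |4−5|=1 ≤ l₃=5 ≤ 4+5=9  ✓
parity: l₁+l₂+l₃ = 14 is even  ✓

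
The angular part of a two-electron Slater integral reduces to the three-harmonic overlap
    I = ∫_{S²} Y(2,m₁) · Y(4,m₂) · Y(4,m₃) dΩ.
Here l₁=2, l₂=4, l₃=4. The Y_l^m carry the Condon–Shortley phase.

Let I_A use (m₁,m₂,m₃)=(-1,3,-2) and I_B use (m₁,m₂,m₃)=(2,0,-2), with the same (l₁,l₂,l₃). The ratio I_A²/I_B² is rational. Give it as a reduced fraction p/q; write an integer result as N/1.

Same 2,4,4: normalisation and zero-m 3j drop out of the ratio.
A: Δ: 2! 2! 6! / 11! → 1/13860; sum: t=1:−1/1440 t=2:+1/240 = 1/288; 3j²(2 4 4; -1 3 -2) = Δ·Π!·Σ² = 5/132  (sign +1)
B: Δ: 2! 2! 6! / 11! → 1/13860; sum: t=0:+1/192 = 1/192; 3j²(2 4 4; 2 0 -2) = Δ·Π!·Σ² = 3/77  (sign +1)
I_A²/I_B² = (5/132)/(3/77) = 35/36

35/36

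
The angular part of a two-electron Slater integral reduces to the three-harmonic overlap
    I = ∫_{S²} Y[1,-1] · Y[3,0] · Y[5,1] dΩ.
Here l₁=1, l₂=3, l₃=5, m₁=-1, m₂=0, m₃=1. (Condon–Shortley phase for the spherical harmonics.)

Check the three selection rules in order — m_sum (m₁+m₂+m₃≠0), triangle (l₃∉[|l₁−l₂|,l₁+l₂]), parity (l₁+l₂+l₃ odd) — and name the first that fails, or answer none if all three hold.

triangle

Σmᵢ = 0  ✓
l₃∈[|l₁−l₂|,l₁+l₂]=[2,4], have l₃=5  ✗
Σlᵢ = 9 ⇒ odd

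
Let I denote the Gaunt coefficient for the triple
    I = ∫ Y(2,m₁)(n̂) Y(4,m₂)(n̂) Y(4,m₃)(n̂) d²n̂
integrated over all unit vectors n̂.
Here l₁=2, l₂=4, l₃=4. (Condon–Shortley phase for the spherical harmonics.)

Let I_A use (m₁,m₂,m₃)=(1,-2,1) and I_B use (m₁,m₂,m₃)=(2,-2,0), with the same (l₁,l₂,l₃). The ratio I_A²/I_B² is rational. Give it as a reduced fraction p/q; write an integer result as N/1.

l's match ⇒ only the (l;m) 3-j factors differ between A and B.
A: triangle coeff Δ(2,4,4) = 1/13860; Σ_t [0,1]: t=0:+1/96 t=1:−1/240 = 1/160; (3j)²=27/1540 [(2 4 4; 1 -2 1)], sign=-1
B: triangle coeff Δ(2,4,4) = 1/13860; Σ_t [0,0]: t=0:+1/192 = 1/192; (3j)²=3/77 [(2 4 4; 2 -2 0)], sign=+1
I_A²/I_B² = (27/1540)/(3/77) = 9/20

9/20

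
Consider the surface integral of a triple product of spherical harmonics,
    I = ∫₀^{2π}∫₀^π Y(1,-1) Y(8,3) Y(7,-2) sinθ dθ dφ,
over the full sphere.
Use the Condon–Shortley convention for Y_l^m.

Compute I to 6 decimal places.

-0.226917

m-sum 0 ✓  L=16 even ✓  7≤7≤9 ✓
Π(2lᵢ+1) = 3×17×15 = 765
triangle coeff Δ(1,8,7) = 1/2040
Σ_t [1,1]: t=1:−1/25401600 = -1/25401600
(3j)²=8/255 [(1 8 7; 0 0 0)], sign=+1
Σ_t [2,2]: t=2:+1/87091200 = 1/87091200
(3j)²=11/408 [(1 8 7; -1 3 -2)], sign=-1
⇒ 4πI² = 11/17
I = (-1)√(11/17/(4π)) = -0.22691696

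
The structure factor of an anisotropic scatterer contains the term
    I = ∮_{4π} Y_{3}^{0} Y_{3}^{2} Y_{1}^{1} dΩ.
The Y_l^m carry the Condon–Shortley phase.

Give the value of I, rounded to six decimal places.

m-sum = 0 + 2 + 1 = 3 ≠ 0 ⇒ I = 0

0.000000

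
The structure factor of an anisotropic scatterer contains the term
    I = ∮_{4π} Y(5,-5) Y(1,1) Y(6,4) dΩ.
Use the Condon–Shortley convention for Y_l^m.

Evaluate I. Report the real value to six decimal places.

Rules hold: Σm=0, L=12 even, 4≤6≤6.
N = 11·3·13 = 429
Δ = 0!·10!·2!/13! = 1/858
Racah Σ t=0..0: t=0:+1/14400 = 1/14400
⇒ 3j(5 1 6; 0 0 0)² = 6/143, sgn +1
Racah Σ t=0..0: t=0:+1/7257600 = 1/7257600
⇒ 3j(5 1 6; -5 1 4)² = 1/858, sgn +1
4πI² = N·(3j₀)²·(3jₘ)² = 3/143
I = +1·√(0.020979/4π) = 0.04085899

0.040859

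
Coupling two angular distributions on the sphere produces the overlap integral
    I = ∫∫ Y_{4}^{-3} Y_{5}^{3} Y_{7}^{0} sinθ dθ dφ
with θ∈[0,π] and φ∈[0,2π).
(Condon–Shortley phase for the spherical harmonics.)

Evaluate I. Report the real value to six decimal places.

-0.132164

m-sum 0 ✓  L=16 even ✓  1≤7≤9 ✓
Π(2lᵢ+1) = 9×11×15 = 1485
triangle coeff Δ(4,5,7) = 1/6126120
Σ_t [0,2]: t=0:+1/69120 t=1:−1/20736 t=2:+1/69120 = -1/51840
(3j)²=280/21879 [(4 5 7; 0 0 0)], sign=+1
Σ_t [1,2]: t=1:−1/3628800 t=2:+1/345600 = 19/7257600
(3j)²=2527/218790 [(4 5 7; -3 3 0)], sign=-1
⇒ 4πI² = 353780/1611753
I = (-1)√(353780/1611753/(4π)) = -0.13216378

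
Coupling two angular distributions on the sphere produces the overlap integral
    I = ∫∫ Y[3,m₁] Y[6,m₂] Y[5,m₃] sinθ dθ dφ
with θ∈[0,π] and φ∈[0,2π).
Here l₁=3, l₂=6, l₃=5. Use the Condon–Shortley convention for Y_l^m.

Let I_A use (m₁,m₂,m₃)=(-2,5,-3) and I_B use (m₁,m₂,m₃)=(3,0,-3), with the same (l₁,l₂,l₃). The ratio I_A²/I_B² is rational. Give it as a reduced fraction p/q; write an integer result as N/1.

Same 3,6,5: normalisation and zero-m 3j drop out of the ratio.
A: Δ: 4! 2! 8! / 15! → 1/675675; sum: t=3:−1/483840 t=4:+1/120960 = 1/161280; 3j²(3 6 5; -2 5 -3) = Δ·Π!·Σ² = 2/91  (sign +1)
B: Δ: 4! 2! 8! / 15! → 1/675675; sum: t=0:+1/69120 = 1/69120; 3j²(3 6 5; 3 0 -3) = Δ·Π!·Σ² = 4/429  (sign +1)
I_A²/I_B² = (2/91)/(4/429) = 33/14

33/14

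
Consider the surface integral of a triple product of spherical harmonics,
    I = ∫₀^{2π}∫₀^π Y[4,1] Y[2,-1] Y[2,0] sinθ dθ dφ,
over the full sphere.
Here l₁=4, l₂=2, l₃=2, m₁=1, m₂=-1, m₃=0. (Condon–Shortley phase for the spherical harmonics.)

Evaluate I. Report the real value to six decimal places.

-0.220728

Checks pass: Σm=0; 8 even; l₃=2∈[2,6].
(2·4+1)(2·2+1)(2·2+1) = 225
Δ: 4! 4! 0! / 9! → 1/630
sum: t=2:+1/16 = 1/16
3j²(4 2 2; 0 0 0) = Δ·Π!·Σ² = 2/35  (sign +1)
sum: t=1:−1/24 = -1/24
3j²(4 2 2; 1 -1 0) = Δ·Π!·Σ² = 1/21  (sign -1)
combine: 4πI² = 225·2/35·1/21 = 30/49
take √, sign -1: I = -0.22072812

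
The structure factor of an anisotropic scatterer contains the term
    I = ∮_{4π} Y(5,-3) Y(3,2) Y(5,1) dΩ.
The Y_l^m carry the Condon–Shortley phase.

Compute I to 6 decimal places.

l₁+l₂+l₃=13 is odd: 3j(l;000)=0 ⇒ I=0

0.000000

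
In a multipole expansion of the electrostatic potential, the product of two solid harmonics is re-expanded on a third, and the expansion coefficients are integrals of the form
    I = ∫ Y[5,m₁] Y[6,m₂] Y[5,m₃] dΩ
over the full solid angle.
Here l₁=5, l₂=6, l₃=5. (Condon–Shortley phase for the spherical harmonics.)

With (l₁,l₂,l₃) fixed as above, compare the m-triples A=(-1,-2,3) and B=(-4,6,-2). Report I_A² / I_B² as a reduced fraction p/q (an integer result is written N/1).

55/126

Same 5,6,5: normalisation and zero-m 3j drop out of the ratio.
A: Δ: 6! 4! 6! / 17! → 1/28588560; sum: t=2:+1/55296 t=3:−1/25920 t=4:+1/138240 = -11/829440; 3j²(5 6 5; -1 -2 3) = Δ·Π!·Σ² = 11/1326  (sign -1)
B: Δ: 6! 4! 6! / 17! → 1/28588560; sum: t=6:+1/3110400 = 1/3110400; 3j²(5 6 5; -4 6 -2) = Δ·Π!·Σ² = 21/1105  (sign -1)
I_A²/I_B² = (11/1326)/(21/1105) = 55/126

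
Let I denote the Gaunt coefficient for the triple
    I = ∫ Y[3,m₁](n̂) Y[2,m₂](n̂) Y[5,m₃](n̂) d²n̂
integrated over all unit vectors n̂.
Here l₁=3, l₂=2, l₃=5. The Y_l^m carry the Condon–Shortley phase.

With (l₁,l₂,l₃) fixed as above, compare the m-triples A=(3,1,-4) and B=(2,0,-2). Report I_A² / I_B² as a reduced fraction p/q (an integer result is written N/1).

Same 3,2,5: normalisation and zero-m 3j drop out of the ratio.
A: Δ: 0! 6! 4! / 11! → 1/2310; sum: t=0:+1/4320 = 1/4320; 3j²(3 2 5; 3 1 -4) = Δ·Π!·Σ² = 2/55  (sign -1)
B: Δ: 0! 6! 4! / 11! → 1/2310; sum: t=0:+1/480 = 1/480; 3j²(3 2 5; 2 0 -2) = Δ·Π!·Σ² = 3/110  (sign -1)
I_A²/I_B² = (2/55)/(3/110) = 4/3

4/3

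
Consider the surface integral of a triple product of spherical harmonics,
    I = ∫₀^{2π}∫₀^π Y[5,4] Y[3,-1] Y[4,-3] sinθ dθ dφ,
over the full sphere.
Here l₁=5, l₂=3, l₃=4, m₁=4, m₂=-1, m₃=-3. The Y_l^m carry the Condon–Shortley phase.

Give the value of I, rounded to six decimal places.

0.042401

m-sum 0 ✓  L=12 even ✓  2≤4≤8 ✓
Π(2lᵢ+1) = 11×7×9 = 693
triangle coeff Δ(5,3,4) = 1/180180
Σ_t [1,3]: t=1:−1/576 t=2:+1/144 t=3:−1/576 = 1/288
(3j)²=20/1001 [(5 3 4; 0 0 0)], sign=+1
Σ_t [0,1]: t=0:+1/5760 t=1:−1/4320 = -1/17280
(3j)²=7/4290 [(5 3 4; 4 -1 -3)], sign=+1
⇒ 4πI² = 42/1859
I = (+1)√(42/1859/(4π)) = 0.04240138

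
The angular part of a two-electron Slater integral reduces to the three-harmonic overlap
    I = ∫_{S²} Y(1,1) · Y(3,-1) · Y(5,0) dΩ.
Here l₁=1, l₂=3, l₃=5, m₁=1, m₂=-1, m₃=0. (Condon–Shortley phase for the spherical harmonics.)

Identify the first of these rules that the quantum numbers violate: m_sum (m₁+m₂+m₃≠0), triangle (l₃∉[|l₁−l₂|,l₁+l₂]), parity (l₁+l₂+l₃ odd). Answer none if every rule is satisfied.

triangle

Σmᵢ = 0  ✓
l₃∈[|l₁−l₂|,l₁+l₂]=[2,4], have l₃=5  ✗
Σlᵢ = 9 ⇒ odd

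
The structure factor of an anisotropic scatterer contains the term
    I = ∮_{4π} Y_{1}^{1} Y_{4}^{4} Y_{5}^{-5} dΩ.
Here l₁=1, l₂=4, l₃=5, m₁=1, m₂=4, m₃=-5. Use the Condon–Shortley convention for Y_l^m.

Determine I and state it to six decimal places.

-0.329416

m-sum 0 ✓  L=10 even ✓  3≤5≤5 ✓
Π(2lᵢ+1) = 3×9×11 = 297
triangle coeff Δ(1,4,5) = 1/495
Σ_t [0,0]: t=0:+1/576 = 1/576
(3j)²=5/99 [(1 4 5; 0 0 0)], sign=-1
Σ_t [0,0]: t=0:+1/80640 = 1/80640
(3j)²=1/11 [(1 4 5; 1 4 -5)], sign=+1
⇒ 4πI² = 15/11
I = (-1)√(15/11/(4π)) = -0.32941575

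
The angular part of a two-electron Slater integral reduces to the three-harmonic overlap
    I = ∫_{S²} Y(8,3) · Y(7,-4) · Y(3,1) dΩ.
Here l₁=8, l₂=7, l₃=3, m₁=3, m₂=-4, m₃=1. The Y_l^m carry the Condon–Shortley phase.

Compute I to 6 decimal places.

Rules hold: Σm=0, L=18 even, 1≤3≤15.
N = 17·15·7 = 1785
Δ = 12!·4!·2!/19! = 1/5290740
Racah Σ t=5..7: t=5:−1/7257600 t=6:+1/2073600 t=7:−1/7257600 = 1/4838400
⇒ 3j(8 7 3; 0 0 0)² = 252/20995, sgn -1
Racah Σ t=1..3: t=1:−1/1916006400 t=2:+1/43545600 t=3:−1/17418240 = -67/1916006400
⇒ 3j(8 7 3; 3 -4 1)² = 4489/352716, sgn -1
4πI² = N·(3j₀)²·(3jₘ)² = 282807/1037153
I = +1·√(0.272676/4π) = 0.14730542

0.147305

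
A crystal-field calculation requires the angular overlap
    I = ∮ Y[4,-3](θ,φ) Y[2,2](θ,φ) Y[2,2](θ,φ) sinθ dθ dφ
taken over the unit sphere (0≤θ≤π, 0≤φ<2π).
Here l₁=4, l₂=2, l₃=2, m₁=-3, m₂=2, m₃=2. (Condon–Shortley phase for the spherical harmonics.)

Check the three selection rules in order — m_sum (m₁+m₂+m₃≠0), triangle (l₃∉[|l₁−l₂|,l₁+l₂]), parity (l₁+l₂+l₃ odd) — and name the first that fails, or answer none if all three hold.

m_sum

m₁+m₂+m₃ = -3 + 2 + 2 = 1  ✗
triangle: |4−2|=2 ≤ l₃=2 ≤ 4+2=6
parity: l₁+l₂+l₃ = 8 is even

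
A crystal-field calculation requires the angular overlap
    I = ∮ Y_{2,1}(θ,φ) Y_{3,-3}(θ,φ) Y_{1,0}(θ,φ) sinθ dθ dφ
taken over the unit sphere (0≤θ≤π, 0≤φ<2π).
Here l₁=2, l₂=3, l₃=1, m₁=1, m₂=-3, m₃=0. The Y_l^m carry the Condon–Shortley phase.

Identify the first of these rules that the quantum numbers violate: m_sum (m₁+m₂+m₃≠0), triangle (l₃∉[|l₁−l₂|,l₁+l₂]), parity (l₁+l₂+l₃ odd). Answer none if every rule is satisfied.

m_sum

m₁+m₂+m₃ = 1 − 3 + 0 = -2  ✗
triangle: |2−3|=1 ≤ l₃=1 ≤ 2+3=5
parity: l₁+l₂+l₃ = 6 is even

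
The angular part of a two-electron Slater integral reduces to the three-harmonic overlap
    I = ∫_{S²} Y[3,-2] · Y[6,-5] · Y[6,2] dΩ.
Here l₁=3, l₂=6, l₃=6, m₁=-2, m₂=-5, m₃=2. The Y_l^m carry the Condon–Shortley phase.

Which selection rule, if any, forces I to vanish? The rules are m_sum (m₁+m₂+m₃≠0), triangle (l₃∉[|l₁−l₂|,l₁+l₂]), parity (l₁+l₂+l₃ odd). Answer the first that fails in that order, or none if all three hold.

m₁+m₂+m₃ = -2 − 5 + 2 = -5  ✗
triangle: |3−6|=3 ≤ l₃=6 ≤ 3+6=9
parity: l₁+l₂+l₃ = 15 is odd

m_sum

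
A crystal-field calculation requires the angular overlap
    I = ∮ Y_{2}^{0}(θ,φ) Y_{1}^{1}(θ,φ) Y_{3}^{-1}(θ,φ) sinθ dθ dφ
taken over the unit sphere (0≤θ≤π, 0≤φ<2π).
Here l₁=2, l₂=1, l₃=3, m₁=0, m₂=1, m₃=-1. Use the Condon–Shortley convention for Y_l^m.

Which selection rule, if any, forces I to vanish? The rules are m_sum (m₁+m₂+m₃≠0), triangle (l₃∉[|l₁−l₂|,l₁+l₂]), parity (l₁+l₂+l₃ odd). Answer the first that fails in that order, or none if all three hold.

none

m₁+m₂+m₃ = 0 + 1 − 1 = 0  ✓
triangle: |2−1|=1 ≤ l₃=3 ≤ 2+1=3  ✓
parity: l₁+l₂+l₃ = 6 is even  ✓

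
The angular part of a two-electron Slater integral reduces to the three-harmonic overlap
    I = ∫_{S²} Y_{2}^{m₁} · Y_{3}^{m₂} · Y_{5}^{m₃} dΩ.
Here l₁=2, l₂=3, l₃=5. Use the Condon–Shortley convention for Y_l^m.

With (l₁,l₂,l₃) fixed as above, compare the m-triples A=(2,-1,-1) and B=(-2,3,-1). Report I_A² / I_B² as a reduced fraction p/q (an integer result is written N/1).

15/1

Same 2,3,5: normalisation and zero-m 3j drop out of the ratio.
A: Δ: 0! 4! 6! / 11! → 1/2310; sum: t=0:+1/1152 = 1/1152; 3j²(2 3 5; 2 -1 -1) = Δ·Π!·Σ² = 1/154  (sign +1)
B: Δ: 0! 4! 6! / 11! → 1/2310; sum: t=0:+1/17280 = 1/17280; 3j²(2 3 5; -2 3 -1) = Δ·Π!·Σ² = 1/2310  (sign +1)
I_A²/I_B² = (1/154)/(1/2310) = 15/1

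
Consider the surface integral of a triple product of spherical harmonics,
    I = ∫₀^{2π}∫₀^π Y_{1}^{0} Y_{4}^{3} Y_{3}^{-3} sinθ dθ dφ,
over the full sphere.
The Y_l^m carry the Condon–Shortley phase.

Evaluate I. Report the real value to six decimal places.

m-sum 0 ✓  L=8 even ✓  3≤3≤5 ✓
Π(2lᵢ+1) = 3×9×7 = 189
triangle coeff Δ(1,4,3) = 1/252
Σ_t [1,1]: t=1:−1/36 = -1/36
(3j)²=4/63 [(1 4 3; 0 0 0)], sign=+1
Σ_t [1,1]: t=1:−1/720 = -1/720
(3j)²=1/36 [(1 4 3; 0 3 -3)], sign=-1
⇒ 4πI² = 1/3
I = (-1)√(1/3/(4π)) = -0.16286750

-0.162868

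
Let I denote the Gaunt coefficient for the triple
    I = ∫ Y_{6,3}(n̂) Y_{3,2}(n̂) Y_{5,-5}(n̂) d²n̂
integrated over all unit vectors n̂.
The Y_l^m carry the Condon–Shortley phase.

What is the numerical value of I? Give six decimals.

0.088266

Rules hold: Σm=0, L=14 even, 3≤5≤9.
N = 13·7·11 = 1001
Δ = 4!·8!·2!/15! = 1/675675
Racah Σ t=1..3: t=1:−1/8640 t=2:+1/2304 t=3:−1/8640 = 7/34560
⇒ 3j(6 3 5; 0 0 0)² = 7/429, sgn -1
Racah Σ t=3..3: t=3:−1/483840 = -1/483840
⇒ 3j(6 3 5; 3 2 -5)² = 6/1001, sgn -1
4πI² = N·(3j₀)²·(3jₘ)² = 14/143
I = +1·√(0.0979021/4π) = 0.08826552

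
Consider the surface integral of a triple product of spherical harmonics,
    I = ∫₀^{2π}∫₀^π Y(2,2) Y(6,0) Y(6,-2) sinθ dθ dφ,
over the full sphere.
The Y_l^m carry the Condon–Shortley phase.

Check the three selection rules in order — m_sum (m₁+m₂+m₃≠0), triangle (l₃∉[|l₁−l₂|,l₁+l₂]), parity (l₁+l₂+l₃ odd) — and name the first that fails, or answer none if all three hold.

none

m₁+m₂+m₃ = 2 + 0 − 2 = 0  ✓
triangle: |2−6|=4 ≤ l₃=6 ≤ 2+6=8  ✓
parity: l₁+l₂+l₃ = 14 is even  ✓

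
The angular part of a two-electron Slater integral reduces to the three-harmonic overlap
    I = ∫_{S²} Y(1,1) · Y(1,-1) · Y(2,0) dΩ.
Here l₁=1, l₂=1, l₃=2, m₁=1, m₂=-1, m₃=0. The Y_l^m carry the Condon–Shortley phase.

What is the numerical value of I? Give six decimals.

Checks pass: Σm=0; 4 even; l₃=2∈[0,2].
(2·1+1)(2·1+1)(2·2+1) = 45
Δ: 0! 2! 2! / 5! → 1/30
sum: t=0:+1/1 = 1/1
3j²(1 1 2; 0 0 0) = Δ·Π!·Σ² = 2/15  (sign +1)
sum: t=0:+1/4 = 1/4
3j²(1 1 2; 1 -1 0) = Δ·Π!·Σ² = 1/30  (sign +1)
combine: 4πI² = 45·2/15·1/30 = 1/5
take √, sign +1: I = 0.12615663

0.126157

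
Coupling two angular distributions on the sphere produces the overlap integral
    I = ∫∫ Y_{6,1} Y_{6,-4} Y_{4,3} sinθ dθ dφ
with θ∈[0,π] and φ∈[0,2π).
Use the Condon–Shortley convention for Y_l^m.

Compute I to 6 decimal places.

Checks pass: Σm=0; 16 even; l₃=4∈[0,12].
(2·6+1)(2·6+1)(2·4+1) = 1521
Δ: 8! 4! 4! / 17! → 1/15315300
sum: t=2:+1/829440 t=3:−1/25920 t=4:+1/9216 t=5:−1/25920 t=6:+1/829440 = 7/207360
3j²(6 6 4; 0 0 0) = Δ·Π!·Σ² = 28/2431  (sign +1)
sum: t=1:−1/725760 t=2:+1/207360 = 1/290304
3j²(6 6 4; 1 -4 3) = Δ·Π!·Σ² = 125/7293  (sign -1)
combine: 4πI² = 1521·28/2431·125/7293 = 10500/34969
take √, sign -1: I = -0.15457815

-0.154578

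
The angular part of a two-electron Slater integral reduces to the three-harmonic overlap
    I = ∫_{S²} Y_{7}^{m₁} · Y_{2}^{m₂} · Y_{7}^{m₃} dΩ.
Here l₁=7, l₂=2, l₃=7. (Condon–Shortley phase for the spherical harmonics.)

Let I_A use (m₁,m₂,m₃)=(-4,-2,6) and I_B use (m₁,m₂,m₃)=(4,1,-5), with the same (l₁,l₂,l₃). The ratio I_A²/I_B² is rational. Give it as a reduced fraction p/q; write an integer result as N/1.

26/81

l's match ⇒ only the (l;m) 3-j factors differ between A and B.
A: triangle coeff Δ(7,2,7) = 1/185640; Σ_t [0,0]: t=0:+1/159667200 = 1/159667200; (3j)²=9/1190 [(7 2 7; -4 -2 6)], sign=-1
B: triangle coeff Δ(7,2,7) = 1/185640; Σ_t [1,2]: t=1:−1/14515200 t=2:+1/79833600 = -1/17740800; (3j)²=729/30940 [(7 2 7; 4 1 -5)], sign=-1
I_A²/I_B² = (9/1190)/(729/30940) = 26/81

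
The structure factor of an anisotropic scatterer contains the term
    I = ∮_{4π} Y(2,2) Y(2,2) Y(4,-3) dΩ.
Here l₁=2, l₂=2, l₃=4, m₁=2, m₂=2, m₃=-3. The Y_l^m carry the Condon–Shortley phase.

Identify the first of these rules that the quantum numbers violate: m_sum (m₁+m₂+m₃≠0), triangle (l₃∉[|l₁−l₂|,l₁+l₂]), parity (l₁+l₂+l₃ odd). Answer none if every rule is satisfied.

m_sum

Σmᵢ = 1  ✗
l₃∈[|l₁−l₂|,l₁+l₂]=[0,4], have l₃=4
Σlᵢ = 8 ⇒ even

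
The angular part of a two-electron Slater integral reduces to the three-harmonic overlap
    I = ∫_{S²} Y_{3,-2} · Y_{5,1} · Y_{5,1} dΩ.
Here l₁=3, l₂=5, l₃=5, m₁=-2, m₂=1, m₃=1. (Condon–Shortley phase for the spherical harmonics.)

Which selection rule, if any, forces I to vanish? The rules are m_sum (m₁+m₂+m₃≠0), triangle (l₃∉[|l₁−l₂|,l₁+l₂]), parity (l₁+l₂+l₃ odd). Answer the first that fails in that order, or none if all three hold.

azimuthal sum: -2 + 1 + 1 = 0  ✓
2 ≤ 5 ≤ 8 (triangle on l)  ✓
L = 3 + 5 + 5 = 13 (odd)  ✗

parity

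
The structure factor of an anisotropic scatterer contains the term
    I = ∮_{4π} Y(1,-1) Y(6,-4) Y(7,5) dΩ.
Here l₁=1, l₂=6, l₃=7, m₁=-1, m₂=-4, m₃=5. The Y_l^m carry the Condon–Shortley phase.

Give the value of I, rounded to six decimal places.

Rules hold: Σm=0, L=14 even, 5≤7≤7.
N = 3·13·15 = 585
Δ = 0!·2!·12!/15! = 1/1365
Racah Σ t=0..0: t=0:+1/518400 = 1/518400
⇒ 3j(1 6 7; 0 0 0)² = 7/195, sgn -1
Racah Σ t=0..0: t=0:+1/14515200 = 1/14515200
⇒ 3j(1 6 7; -1 -4 5)² = 22/455, sgn +1
4πI² = N·(3j₀)²·(3jₘ)² = 66/65
I = -1·√(1.01538/4π) = -0.28425647

-0.284256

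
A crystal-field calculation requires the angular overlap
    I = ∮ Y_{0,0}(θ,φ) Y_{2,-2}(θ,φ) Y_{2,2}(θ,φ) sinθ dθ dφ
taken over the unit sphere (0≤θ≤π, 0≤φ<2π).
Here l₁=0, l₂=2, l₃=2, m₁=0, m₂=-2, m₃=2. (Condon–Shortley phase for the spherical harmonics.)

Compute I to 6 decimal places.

0.282095

Rules hold: Σm=0, L=4 even, 2≤2≤2.
N = 1·5·5 = 25
Δ = 0!·0!·4!/5! = 1/5
Racah Σ t=0..0: t=0:+1/4 = 1/4
⇒ 3j(0 2 2; 0 0 0)² = 1/5, sgn +1
Racah Σ t=0..0: t=0:+1/24 = 1/24
⇒ 3j(0 2 2; 0 -2 2)² = 1/5, sgn +1
4πI² = N·(3j₀)²·(3jₘ)² = 1/1
I = +1·√(1/4π) = 0.28209479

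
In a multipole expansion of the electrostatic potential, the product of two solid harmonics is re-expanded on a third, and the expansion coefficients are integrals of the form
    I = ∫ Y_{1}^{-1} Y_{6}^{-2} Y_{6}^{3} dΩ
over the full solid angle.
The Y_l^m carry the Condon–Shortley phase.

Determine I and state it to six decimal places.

Σlᵢ=13 odd — θ-integrand is odd under cosθ→−cosθ; I=0

0.000000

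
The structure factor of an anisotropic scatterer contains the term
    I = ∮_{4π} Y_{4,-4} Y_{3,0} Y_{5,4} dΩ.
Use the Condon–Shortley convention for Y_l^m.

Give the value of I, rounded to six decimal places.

-0.207724

Rules hold: Σm=0, L=12 even, 1≤5≤7.
N = 9·7·11 = 693
Δ = 2!·6!·4!/13! = 1/180180
Racah Σ t=0..2: t=0:+1/576 t=1:−1/144 t=2:+1/576 = -1/288
⇒ 3j(4 3 5; 0 0 0)² = 20/1001, sgn +1
Racah Σ t=2..2: t=2:+1/8640 = 1/8640
⇒ 3j(4 3 5; -4 0 4)² = 28/715, sgn -1
4πI² = N·(3j₀)²·(3jₘ)² = 1008/1859
I = -1·√(0.542227/4π) = -0.20772350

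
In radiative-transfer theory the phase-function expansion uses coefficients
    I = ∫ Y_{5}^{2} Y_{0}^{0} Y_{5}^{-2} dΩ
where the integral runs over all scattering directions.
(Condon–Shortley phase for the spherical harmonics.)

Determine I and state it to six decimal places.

0.282095

m-sum 0 ✓  L=10 even ✓  5≤5≤5 ✓
Π(2lᵢ+1) = 11×1×11 = 121
triangle coeff Δ(5,0,5) = 1/11
Σ_t [0,0]: t=0:+1/14400 = 1/14400
(3j)²=1/11 [(5 0 5; 0 0 0)], sign=-1
Σ_t [0,0]: t=0:+1/30240 = 1/30240
(3j)²=1/11 [(5 0 5; 2 0 -2)], sign=-1
⇒ 4πI² = 1/1
I = (+1)√(1/1/(4π)) = 0.28209479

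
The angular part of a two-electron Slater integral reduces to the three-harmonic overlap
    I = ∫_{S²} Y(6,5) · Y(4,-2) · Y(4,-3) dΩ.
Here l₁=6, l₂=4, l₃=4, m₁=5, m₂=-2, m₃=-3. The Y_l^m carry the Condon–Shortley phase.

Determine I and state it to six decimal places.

m-sum 0 ✓  L=14 even ✓  2≤4≤10 ✓
Π(2lᵢ+1) = 13×9×9 = 1053
triangle coeff Δ(6,4,4) = 1/1261260
Σ_t [2,4]: t=2:+1/4608 t=3:−1/1296 t=4:+1/4608 = -7/20736
(3j)²=20/1287 [(6 4 4; 0 0 0)], sign=-1
Σ_t [0,1]: t=0:+1/172800 t=1:−1/86400 = -1/172800
(3j)²=1/130 [(6 4 4; 5 -2 -3)], sign=+1
⇒ 4πI² = 18/143
I = (-1)√(18/143/(4π)) = -0.10008369

-0.100084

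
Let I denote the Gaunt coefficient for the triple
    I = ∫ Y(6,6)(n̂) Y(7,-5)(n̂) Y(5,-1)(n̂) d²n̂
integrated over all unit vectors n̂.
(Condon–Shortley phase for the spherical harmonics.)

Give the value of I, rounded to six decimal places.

-0.180759

Rules hold: Σm=0, L=18 even, 1≤5≤13.
N = 13·15·11 = 2145
Δ = 8!·4!·6!/19! = 1/174594420
Racah Σ t=2..6: t=2:+1/4147200 t=3:−1/207360 t=4:+1/82944 t=5:−1/207360 t=6:+1/4147200 = 1/345600
⇒ 3j(6 7 5; 0 0 0)² = 420/46189, sgn -1
Racah Σ t=0..0: t=0:+1/46448640 = 1/46448640
⇒ 3j(6 7 5; 6 -5 -1)² = 2475/117572, sgn +1
4πI² = N·(3j₀)²·(3jₘ)² = 556875/1356277
I = -1·√(0.410591/4π) = -0.18075892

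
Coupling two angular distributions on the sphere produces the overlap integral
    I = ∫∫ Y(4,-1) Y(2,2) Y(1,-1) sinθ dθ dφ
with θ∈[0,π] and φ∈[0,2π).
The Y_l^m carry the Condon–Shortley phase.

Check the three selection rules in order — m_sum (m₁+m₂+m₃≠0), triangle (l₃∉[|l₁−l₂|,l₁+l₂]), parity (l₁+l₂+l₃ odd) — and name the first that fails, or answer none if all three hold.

Σmᵢ = 0  ✓
l₃∈[|l₁−l₂|,l₁+l₂]=[2,6], have l₃=1  ✗
Σlᵢ = 7 ⇒ odd

triangle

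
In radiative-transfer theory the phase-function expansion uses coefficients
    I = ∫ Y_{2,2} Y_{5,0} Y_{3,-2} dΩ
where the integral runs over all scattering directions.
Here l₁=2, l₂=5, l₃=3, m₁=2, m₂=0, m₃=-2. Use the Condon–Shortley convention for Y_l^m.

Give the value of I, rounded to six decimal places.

0.053579

m-sum 0 ✓  L=10 even ✓  3≤3≤7 ✓
Π(2lᵢ+1) = 5×11×7 = 385
triangle coeff Δ(2,5,3) = 1/2310
Σ_t [2,2]: t=2:+1/144 = 1/144
(3j)²=10/231 [(2 5 3; 0 0 0)], sign=-1
Σ_t [0,0]: t=0:+1/2880 = 1/2880
(3j)²=1/462 [(2 5 3; 2 0 -2)], sign=-1
⇒ 4πI² = 25/693
I = (+1)√(25/693/(4π)) = 0.05357948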